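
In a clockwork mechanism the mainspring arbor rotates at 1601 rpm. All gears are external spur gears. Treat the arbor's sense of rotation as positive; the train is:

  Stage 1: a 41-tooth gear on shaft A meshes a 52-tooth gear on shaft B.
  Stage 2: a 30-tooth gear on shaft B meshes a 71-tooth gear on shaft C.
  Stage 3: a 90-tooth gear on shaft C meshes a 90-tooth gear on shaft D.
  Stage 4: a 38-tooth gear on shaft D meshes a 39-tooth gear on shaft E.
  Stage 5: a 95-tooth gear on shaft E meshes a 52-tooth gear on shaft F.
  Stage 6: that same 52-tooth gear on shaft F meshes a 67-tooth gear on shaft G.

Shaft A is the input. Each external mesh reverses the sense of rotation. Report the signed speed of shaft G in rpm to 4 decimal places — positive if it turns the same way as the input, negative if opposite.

Stage 1 [41T→52T]: ω = 1601.0000×41/52 = 1262.3269 rpm, dir flips to −; running = −1262.3269
Stage 2 [30T→71T]: ω = 1262.3269×30/71 = 533.3776 rpm, dir flips to +; running = +533.3776
Stage 3 [90T→90T]: ω = 533.3776×90/90 = 533.3776 rpm, dir flips to −; running = −533.3776
Stage 4 [38T→39T]: ω = 533.3776×38/39 = 519.7012 rpm, dir flips to +; running = +519.7012
Stage 5 [95T→52T]: ω = 519.7012×95/52 = 949.4542 rpm, dir flips to −; running = −949.4542
Stage 6 [52T→67T]: ω = 949.4542×52/67 = 736.8898 rpm, dir flips to +; running = +736.8898

+736.8898 rpm (same as input, |ω| = 736.8898 rpm)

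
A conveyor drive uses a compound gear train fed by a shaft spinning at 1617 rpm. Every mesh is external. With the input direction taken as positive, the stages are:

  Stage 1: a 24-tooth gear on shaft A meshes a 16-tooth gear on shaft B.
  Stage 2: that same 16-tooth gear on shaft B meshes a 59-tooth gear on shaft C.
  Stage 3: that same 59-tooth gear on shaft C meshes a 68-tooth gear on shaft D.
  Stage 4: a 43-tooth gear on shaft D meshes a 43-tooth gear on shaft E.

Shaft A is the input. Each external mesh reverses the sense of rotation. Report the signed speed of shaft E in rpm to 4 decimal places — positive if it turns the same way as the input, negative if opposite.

Stage 1 [24T→16T]: ω = 1617.0000×24/16 = 2425.5000 rpm, dir flips to −; running = −2425.5000
Stage 2 [16T→59T]: ω = 2425.5000×16/59 = 657.7627 rpm, dir flips to +; running = +657.7627
Stage 3 [59T→68T]: ω = 657.7627×59/68 = 570.7059 rpm, dir flips to −; running = −570.7059
Stage 4 [43T→43T]: ω = 570.7059×43/43 = 570.7059 rpm, dir flips to +; running = +570.7059

+570.7059 rpm (same as input, |ω| = 570.7059 rpm)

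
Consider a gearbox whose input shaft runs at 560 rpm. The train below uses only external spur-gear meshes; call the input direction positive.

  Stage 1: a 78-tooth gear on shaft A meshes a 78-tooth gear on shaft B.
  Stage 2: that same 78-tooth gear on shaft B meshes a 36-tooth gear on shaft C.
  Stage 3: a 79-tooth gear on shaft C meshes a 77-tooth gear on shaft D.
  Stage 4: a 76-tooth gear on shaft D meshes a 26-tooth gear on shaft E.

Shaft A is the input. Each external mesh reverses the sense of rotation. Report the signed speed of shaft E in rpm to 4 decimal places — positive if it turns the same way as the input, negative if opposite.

Stage 1 [78T→78T]: ω = 560.0000×78/78 = 560.0000 rpm, dir flips to −; running = −560.0000
Stage 2 [78T→36T]: ω = 560.0000×78/36 = 1213.3333 rpm, dir flips to +; running = +1213.3333
Stage 3 [79T→77T]: ω = 1213.3333×79/77 = 1244.8485 rpm, dir flips to −; running = −1244.8485
Stage 4 [76T→26T]: ω = 1244.8485×76/26 = 3638.7879 rpm, dir flips to +; running = +3638.7879

+3638.7879 rpm (same as input, |ω| = 3638.7879 rpm)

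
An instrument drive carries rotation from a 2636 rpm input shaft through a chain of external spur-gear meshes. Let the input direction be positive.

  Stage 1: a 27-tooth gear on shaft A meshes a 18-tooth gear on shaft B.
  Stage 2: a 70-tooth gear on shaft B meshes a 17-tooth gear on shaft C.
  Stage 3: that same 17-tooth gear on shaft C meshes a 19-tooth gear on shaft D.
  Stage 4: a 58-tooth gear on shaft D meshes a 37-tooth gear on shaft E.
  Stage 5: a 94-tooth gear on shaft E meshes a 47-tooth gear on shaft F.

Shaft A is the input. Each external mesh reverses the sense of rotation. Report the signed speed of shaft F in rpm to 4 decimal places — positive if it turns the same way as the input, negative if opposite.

-45670.6686 rpm (opposite to input, |ω| = 45670.6686 rpm)

Stage 1 [27T→18T]: ω = 2636.0000×27/18 = 3954.0000 rpm, dir flips to −; running = −3954.0000
Stage 2 [70T→17T]: ω = 3954.0000×70/17 = 16281.1765 rpm, dir flips to +; running = +16281.1765
Stage 3 [17T→19T]: ω = 16281.1765×17/19 = 14567.3684 rpm, dir flips to −; running = −14567.3684
Stage 4 [58T→37T]: ω = 14567.3684×58/37 = 22835.3343 rpm, dir flips to +; running = +22835.3343
Stage 5 [94T→47T]: ω = 22835.3343×94/47 = 45670.6686 rpm, dir flips to −; running = −45670.6686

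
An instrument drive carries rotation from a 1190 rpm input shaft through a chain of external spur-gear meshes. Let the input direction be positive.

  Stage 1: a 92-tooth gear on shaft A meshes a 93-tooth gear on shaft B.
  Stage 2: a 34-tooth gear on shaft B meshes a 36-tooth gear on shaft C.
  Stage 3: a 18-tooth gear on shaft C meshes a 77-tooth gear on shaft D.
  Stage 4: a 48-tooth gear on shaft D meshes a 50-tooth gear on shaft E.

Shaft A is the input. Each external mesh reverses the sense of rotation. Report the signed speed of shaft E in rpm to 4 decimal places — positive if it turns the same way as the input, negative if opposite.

Stage 1 [92T→93T]: ω = 1190.0000×92/93 = 1177.2043 rpm, dir flips to −; running = −1177.2043
Stage 2 [34T→36T]: ω = 1177.2043×34/36 = 1111.8041 rpm, dir flips to +; running = +1111.8041
Stage 3 [18T→77T]: ω = 1111.8041×18/77 = 259.9022 rpm, dir flips to −; running = −259.9022
Stage 4 [48T→50T]: ω = 259.9022×48/50 = 249.5062 rpm, dir flips to +; running = +249.5062

+249.5062 rpm (same as input, |ω| = 249.5062 rpm)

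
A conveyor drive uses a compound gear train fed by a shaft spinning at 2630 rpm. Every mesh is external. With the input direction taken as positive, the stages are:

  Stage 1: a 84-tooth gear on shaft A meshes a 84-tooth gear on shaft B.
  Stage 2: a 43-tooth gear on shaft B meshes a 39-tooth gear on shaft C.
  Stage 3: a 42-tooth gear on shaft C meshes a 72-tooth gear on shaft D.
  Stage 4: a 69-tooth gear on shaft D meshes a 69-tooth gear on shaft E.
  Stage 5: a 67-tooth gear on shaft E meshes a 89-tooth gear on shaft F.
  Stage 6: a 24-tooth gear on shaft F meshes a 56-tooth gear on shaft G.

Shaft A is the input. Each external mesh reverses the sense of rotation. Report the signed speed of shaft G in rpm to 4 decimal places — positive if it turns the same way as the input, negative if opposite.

+545.7383 rpm (same as input, |ω| = 545.7383 rpm)

Stage 1 [84T→84T]: ω = 2630.0000×84/84 = 2630.0000 rpm, dir flips to −; running = −2630.0000
Stage 2 [43T→39T]: ω = 2630.0000×43/39 = 2899.7436 rpm, dir flips to +; running = +2899.7436
Stage 3 [42T→72T]: ω = 2899.7436×42/72 = 1691.5171 rpm, dir flips to −; running = −1691.5171
Stage 4 [69T→69T]: ω = 1691.5171×69/69 = 1691.5171 rpm, dir flips to +; running = +1691.5171
Stage 5 [67T→89T]: ω = 1691.5171×67/89 = 1273.3893 rpm, dir flips to −; running = −1273.3893
Stage 6 [24T→56T]: ω = 1273.3893×24/56 = 545.7383 rpm, dir flips to +; running = +545.7383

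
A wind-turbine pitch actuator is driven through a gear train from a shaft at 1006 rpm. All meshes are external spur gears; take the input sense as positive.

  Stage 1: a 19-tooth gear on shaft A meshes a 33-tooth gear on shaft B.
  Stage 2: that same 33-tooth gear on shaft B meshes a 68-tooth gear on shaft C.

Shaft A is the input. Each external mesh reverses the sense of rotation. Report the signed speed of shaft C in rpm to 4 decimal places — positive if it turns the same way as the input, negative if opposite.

+281.0882 rpm (same as input, |ω| = 281.0882 rpm)

Stage 1 [19T→33T]: ω = 1006.0000×19/33 = 579.2121 rpm, dir flips to −; running = −579.2121
Stage 2 [33T→68T]: ω = 579.2121×33/68 = 281.0882 rpm, dir flips to +; running = +281.0882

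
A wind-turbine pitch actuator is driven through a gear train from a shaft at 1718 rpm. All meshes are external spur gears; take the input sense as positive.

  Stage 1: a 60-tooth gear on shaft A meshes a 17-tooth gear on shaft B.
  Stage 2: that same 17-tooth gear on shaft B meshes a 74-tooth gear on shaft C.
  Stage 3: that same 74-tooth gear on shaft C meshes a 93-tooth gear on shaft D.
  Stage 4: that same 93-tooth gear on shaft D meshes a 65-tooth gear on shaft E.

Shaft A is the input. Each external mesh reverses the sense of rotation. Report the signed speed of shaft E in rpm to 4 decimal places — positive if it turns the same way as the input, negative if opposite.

Stage 1 [60T→17T]: ω = 1718.0000×60/17 = 6063.5294 rpm, dir flips to −; running = −6063.5294
Stage 2 [17T→74T]: ω = 6063.5294×17/74 = 1392.9730 rpm, dir flips to +; running = +1392.9730
Stage 3 [74T→93T]: ω = 1392.9730×74/93 = 1108.3871 rpm, dir flips to −; running = −1108.3871
Stage 4 [93T→65T]: ω = 1108.3871×93/65 = 1585.8462 rpm, dir flips to +; running = +1585.8462

+1585.8462 rpm (same as input, |ω| = 1585.8462 rpm)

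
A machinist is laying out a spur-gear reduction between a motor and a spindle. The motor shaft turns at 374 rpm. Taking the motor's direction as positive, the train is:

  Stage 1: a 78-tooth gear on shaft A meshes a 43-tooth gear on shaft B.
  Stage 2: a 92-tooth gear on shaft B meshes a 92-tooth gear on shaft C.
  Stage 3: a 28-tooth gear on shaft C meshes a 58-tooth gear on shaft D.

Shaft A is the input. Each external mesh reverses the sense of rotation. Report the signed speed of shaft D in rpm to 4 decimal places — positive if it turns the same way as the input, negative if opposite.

Stage 1 [78T→43T]: ω = 374.0000×78/43 = 678.4186 rpm, dir flips to −; running = −678.4186
Stage 2 [92T→92T]: ω = 678.4186×92/92 = 678.4186 rpm, dir flips to +; running = +678.4186
Stage 3 [28T→58T]: ω = 678.4186×28/58 = 327.5124 rpm, dir flips to −; running = −327.5124

-327.5124 rpm (opposite to input, |ω| = 327.5124 rpm)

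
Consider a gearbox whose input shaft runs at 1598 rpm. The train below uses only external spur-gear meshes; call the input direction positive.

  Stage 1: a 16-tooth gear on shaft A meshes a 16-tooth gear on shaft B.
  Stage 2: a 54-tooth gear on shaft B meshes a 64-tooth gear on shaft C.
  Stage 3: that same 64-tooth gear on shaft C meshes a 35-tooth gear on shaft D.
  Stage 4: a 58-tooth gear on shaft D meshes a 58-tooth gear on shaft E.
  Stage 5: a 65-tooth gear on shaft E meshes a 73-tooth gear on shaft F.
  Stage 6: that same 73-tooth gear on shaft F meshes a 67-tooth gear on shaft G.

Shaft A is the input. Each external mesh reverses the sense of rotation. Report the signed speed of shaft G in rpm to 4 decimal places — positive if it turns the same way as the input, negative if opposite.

+2391.8891 rpm (same as input, |ω| = 2391.8891 rpm)

Stage 1 [16T→16T]: ω = 1598.0000×16/16 = 1598.0000 rpm, dir flips to −; running = −1598.0000
Stage 2 [54T→64T]: ω = 1598.0000×54/64 = 1348.3125 rpm, dir flips to +; running = +1348.3125
Stage 3 [64T→35T]: ω = 1348.3125×64/35 = 2465.4857 rpm, dir flips to −; running = −2465.4857
Stage 4 [58T→58T]: ω = 2465.4857×58/58 = 2465.4857 rpm, dir flips to +; running = +2465.4857
Stage 5 [65T→73T]: ω = 2465.4857×65/73 = 2195.2955 rpm, dir flips to −; running = −2195.2955
Stage 6 [73T→67T]: ω = 2195.2955×73/67 = 2391.8891 rpm, dir flips to +; running = +2391.8891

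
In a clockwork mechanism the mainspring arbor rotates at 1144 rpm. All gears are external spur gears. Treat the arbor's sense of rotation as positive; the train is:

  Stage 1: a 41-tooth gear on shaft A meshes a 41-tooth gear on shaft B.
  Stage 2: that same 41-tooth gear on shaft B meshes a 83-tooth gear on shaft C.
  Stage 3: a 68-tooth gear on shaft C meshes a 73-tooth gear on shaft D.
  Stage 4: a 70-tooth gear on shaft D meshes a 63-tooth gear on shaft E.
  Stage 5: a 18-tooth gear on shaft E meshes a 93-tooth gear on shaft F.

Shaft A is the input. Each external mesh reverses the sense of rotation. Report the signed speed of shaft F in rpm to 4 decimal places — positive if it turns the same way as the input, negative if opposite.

Stage 1 [41T→41T]: ω = 1144.0000×41/41 = 1144.0000 rpm, dir flips to −; running = −1144.0000
Stage 2 [41T→83T]: ω = 1144.0000×41/83 = 565.1084 rpm, dir flips to +; running = +565.1084
Stage 3 [68T→73T]: ω = 565.1084×68/73 = 526.4024 rpm, dir flips to −; running = −526.4024
Stage 4 [70T→63T]: ω = 526.4024×70/63 = 584.8915 rpm, dir flips to +; running = +584.8915
Stage 5 [18T→93T]: ω = 584.8915×18/93 = 113.2048 rpm, dir flips to −; running = −113.2048

-113.2048 rpm (opposite to input, |ω| = 113.2048 rpm)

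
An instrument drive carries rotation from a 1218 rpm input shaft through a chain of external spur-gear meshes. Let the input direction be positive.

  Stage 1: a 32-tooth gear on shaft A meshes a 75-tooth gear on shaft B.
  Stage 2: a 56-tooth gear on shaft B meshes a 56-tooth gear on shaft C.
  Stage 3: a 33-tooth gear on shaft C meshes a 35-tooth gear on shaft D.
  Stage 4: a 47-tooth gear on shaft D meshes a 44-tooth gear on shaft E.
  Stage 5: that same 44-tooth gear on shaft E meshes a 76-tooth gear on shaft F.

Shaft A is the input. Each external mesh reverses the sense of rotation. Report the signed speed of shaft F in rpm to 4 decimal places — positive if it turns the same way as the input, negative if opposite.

Stage 1 [32T→75T]: ω = 1218.0000×32/75 = 519.6800 rpm, dir flips to −; running = −519.6800
Stage 2 [56T→56T]: ω = 519.6800×56/56 = 519.6800 rpm, dir flips to +; running = +519.6800
Stage 3 [33T→35T]: ω = 519.6800×33/35 = 489.9840 rpm, dir flips to −; running = −489.9840
Stage 4 [47T→44T]: ω = 489.9840×47/44 = 523.3920 rpm, dir flips to +; running = +523.3920
Stage 5 [44T→76T]: ω = 523.3920×44/76 = 303.0164 rpm, dir flips to −; running = −303.0164

-303.0164 rpm (opposite to input, |ω| = 303.0164 rpm)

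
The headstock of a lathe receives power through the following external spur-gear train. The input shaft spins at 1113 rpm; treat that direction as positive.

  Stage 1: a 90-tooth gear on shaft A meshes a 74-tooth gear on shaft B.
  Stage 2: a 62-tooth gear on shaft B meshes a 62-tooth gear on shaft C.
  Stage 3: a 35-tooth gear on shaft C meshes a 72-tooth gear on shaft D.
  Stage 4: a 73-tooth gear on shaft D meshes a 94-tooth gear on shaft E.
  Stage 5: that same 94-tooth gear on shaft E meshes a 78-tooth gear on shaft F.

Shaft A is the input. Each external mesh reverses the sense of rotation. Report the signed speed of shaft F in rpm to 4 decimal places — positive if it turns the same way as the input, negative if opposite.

-615.8426 rpm (opposite to input, |ω| = 615.8426 rpm)

Stage 1 [90T→74T]: ω = 1113.0000×90/74 = 1353.6486 rpm, dir flips to −; running = −1353.6486
Stage 2 [62T→62T]: ω = 1353.6486×62/62 = 1353.6486 rpm, dir flips to +; running = +1353.6486
Stage 3 [35T→72T]: ω = 1353.6486×35/72 = 658.0236 rpm, dir flips to −; running = −658.0236
Stage 4 [73T→94T]: ω = 658.0236×73/94 = 511.0184 rpm, dir flips to +; running = +511.0184
Stage 5 [94T→78T]: ω = 511.0184×94/78 = 615.8426 rpm, dir flips to −; running = −615.8426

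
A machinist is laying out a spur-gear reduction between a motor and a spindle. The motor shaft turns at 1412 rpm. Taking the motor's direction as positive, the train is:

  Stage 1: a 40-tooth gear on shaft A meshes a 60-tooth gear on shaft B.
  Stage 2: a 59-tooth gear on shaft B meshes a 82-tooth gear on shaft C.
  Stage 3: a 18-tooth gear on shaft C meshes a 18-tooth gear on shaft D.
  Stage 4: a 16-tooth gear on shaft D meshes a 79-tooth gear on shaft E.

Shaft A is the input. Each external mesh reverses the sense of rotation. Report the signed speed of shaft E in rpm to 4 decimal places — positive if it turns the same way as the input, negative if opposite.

+137.1748 rpm (same as input, |ω| = 137.1748 rpm)

Stage 1 [40T→60T]: ω = 1412.0000×40/60 = 941.3333 rpm, dir flips to −; running = −941.3333
Stage 2 [59T→82T]: ω = 941.3333×59/82 = 677.3008 rpm, dir flips to +; running = +677.3008
Stage 3 [18T→18T]: ω = 677.3008×18/18 = 677.3008 rpm, dir flips to −; running = −677.3008
Stage 4 [16T→79T]: ω = 677.3008×16/79 = 137.1748 rpm, dir flips to +; running = +137.1748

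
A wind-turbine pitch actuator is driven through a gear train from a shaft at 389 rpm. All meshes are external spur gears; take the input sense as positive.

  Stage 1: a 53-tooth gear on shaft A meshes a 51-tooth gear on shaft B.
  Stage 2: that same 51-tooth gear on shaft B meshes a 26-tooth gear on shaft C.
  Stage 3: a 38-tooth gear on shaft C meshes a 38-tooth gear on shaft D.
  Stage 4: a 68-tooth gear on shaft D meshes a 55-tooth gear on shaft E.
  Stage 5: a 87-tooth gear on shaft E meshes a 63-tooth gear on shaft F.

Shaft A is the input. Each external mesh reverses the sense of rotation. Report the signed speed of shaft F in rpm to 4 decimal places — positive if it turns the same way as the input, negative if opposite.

-1353.8703 rpm (opposite to input, |ω| = 1353.8703 rpm)

Stage 1 [53T→51T]: ω = 389.0000×53/51 = 404.2549 rpm, dir flips to −; running = −404.2549
Stage 2 [51T→26T]: ω = 404.2549×51/26 = 792.9615 rpm, dir flips to +; running = +792.9615
Stage 3 [38T→38T]: ω = 792.9615×38/38 = 792.9615 rpm, dir flips to −; running = −792.9615
Stage 4 [68T→55T]: ω = 792.9615×68/55 = 980.3888 rpm, dir flips to +; running = +980.3888
Stage 5 [87T→63T]: ω = 980.3888×87/63 = 1353.8703 rpm, dir flips to −; running = −1353.8703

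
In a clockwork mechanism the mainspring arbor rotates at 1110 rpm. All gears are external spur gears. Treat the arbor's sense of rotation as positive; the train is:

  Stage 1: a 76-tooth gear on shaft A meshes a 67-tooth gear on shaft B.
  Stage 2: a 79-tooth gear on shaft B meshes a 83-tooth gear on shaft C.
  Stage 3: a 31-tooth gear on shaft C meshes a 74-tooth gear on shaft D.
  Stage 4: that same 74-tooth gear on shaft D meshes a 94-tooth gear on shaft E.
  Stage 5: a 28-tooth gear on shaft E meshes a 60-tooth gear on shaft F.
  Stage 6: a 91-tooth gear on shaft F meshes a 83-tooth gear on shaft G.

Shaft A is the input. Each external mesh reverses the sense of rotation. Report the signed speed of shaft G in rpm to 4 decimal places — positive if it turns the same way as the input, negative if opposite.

Stage 1 [76T→67T]: ω = 1110.0000×76/67 = 1259.1045 rpm, dir flips to −; running = −1259.1045
Stage 2 [79T→83T]: ω = 1259.1045×79/83 = 1198.4247 rpm, dir flips to +; running = +1198.4247
Stage 3 [31T→74T]: ω = 1198.4247×31/74 = 502.0428 rpm, dir flips to −; running = −502.0428
Stage 4 [74T→94T]: ω = 502.0428×74/94 = 395.2252 rpm, dir flips to +; running = +395.2252
Stage 5 [28T→60T]: ω = 395.2252×28/60 = 184.4384 rpm, dir flips to −; running = −184.4384
Stage 6 [91T→83T]: ω = 184.4384×91/83 = 202.2156 rpm, dir flips to +; running = +202.2156

+202.2156 rpm (same as input, |ω| = 202.2156 rpm)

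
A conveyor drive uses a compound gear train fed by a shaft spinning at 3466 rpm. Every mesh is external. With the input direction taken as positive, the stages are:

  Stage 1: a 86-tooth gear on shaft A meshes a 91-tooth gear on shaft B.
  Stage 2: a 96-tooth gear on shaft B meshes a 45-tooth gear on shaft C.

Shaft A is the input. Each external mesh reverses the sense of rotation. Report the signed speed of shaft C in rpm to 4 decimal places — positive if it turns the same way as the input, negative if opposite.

+6987.8623 rpm (same as input, |ω| = 6987.8623 rpm)

Stage 1 [86T→91T]: ω = 3466.0000×86/91 = 3275.5604 rpm, dir flips to −; running = −3275.5604
Stage 2 [96T→45T]: ω = 3275.5604×96/45 = 6987.8623 rpm, dir flips to +; running = +6987.8623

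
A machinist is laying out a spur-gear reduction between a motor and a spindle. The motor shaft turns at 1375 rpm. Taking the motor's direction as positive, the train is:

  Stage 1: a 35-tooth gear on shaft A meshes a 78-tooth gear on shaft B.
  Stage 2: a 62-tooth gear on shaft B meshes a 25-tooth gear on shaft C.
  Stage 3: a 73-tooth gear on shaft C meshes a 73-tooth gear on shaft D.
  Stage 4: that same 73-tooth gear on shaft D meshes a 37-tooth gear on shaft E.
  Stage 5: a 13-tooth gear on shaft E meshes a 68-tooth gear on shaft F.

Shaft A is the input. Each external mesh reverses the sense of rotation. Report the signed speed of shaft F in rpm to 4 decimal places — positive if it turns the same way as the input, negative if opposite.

Stage 1 [35T→78T]: ω = 1375.0000×35/78 = 616.9872 rpm, dir flips to −; running = −616.9872
Stage 2 [62T→25T]: ω = 616.9872×62/25 = 1530.1282 rpm, dir flips to +; running = +1530.1282
Stage 3 [73T→73T]: ω = 1530.1282×73/73 = 1530.1282 rpm, dir flips to −; running = −1530.1282
Stage 4 [73T→37T]: ω = 1530.1282×73/37 = 3018.9016 rpm, dir flips to +; running = +3018.9016
Stage 5 [13T→68T]: ω = 3018.9016×13/68 = 577.1430 rpm, dir flips to −; running = −577.1430

-577.1430 rpm (opposite to input, |ω| = 577.1430 rpm)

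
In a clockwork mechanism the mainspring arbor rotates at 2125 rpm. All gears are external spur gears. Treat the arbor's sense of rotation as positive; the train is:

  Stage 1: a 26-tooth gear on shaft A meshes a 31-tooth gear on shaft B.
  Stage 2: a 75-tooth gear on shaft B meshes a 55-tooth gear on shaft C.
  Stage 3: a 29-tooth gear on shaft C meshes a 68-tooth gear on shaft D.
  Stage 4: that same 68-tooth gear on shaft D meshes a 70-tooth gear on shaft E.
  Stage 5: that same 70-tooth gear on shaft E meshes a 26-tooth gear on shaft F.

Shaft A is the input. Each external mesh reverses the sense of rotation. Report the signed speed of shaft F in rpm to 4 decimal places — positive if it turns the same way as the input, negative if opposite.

Stage 1 [26T→31T]: ω = 2125.0000×26/31 = 1782.2581 rpm, dir flips to −; running = −1782.2581
Stage 2 [75T→55T]: ω = 1782.2581×75/55 = 2430.3519 rpm, dir flips to +; running = +2430.3519
Stage 3 [29T→68T]: ω = 2430.3519×29/68 = 1036.4736 rpm, dir flips to −; running = −1036.4736
Stage 4 [68T→70T]: ω = 1036.4736×68/70 = 1006.8601 rpm, dir flips to +; running = +1006.8601
Stage 5 [70T→26T]: ω = 1006.8601×70/26 = 2710.7771 rpm, dir flips to −; running = −2710.7771

-2710.7771 rpm (opposite to input, |ω| = 2710.7771 rpm)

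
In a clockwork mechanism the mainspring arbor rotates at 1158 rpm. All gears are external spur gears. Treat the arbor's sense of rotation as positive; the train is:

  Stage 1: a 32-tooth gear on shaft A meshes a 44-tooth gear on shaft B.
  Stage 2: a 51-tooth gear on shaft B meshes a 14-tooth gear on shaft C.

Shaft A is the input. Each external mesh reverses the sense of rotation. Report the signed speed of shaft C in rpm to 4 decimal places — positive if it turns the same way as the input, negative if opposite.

+3067.9481 rpm (same as input, |ω| = 3067.9481 rpm)

Stage 1 [32T→44T]: ω = 1158.0000×32/44 = 842.1818 rpm, dir flips to −; running = −842.1818
Stage 2 [51T→14T]: ω = 842.1818×51/14 = 3067.9481 rpm, dir flips to +; running = +3067.9481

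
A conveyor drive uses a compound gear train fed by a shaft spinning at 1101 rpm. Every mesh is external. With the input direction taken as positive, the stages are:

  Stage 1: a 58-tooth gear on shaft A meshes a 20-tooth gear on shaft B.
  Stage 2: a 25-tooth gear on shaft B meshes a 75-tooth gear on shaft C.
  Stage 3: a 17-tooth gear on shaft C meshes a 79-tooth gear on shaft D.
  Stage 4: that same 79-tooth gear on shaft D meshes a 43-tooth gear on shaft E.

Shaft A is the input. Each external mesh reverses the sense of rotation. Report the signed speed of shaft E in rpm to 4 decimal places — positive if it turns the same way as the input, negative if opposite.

+420.7698 rpm (same as input, |ω| = 420.7698 rpm)

Stage 1 [58T→20T]: ω = 1101.0000×58/20 = 3192.9000 rpm, dir flips to −; running = −3192.9000
Stage 2 [25T→75T]: ω = 3192.9000×25/75 = 1064.3000 rpm, dir flips to +; running = +1064.3000
Stage 3 [17T→79T]: ω = 1064.3000×17/79 = 229.0266 rpm, dir flips to −; running = −229.0266
Stage 4 [79T→43T]: ω = 229.0266×79/43 = 420.7698 rpm, dir flips to +; running = +420.7698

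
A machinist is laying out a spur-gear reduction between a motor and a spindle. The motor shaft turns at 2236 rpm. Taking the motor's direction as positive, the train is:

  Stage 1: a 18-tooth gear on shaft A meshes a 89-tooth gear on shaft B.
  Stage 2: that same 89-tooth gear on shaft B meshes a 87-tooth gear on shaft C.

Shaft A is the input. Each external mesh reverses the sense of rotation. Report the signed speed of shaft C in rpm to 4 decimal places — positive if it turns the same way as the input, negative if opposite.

Stage 1 [18T→89T]: ω = 2236.0000×18/89 = 452.2247 rpm, dir flips to −; running = −452.2247
Stage 2 [89T→87T]: ω = 452.2247×89/87 = 462.6207 rpm, dir flips to +; running = +462.6207

+462.6207 rpm (same as input, |ω| = 462.6207 rpm)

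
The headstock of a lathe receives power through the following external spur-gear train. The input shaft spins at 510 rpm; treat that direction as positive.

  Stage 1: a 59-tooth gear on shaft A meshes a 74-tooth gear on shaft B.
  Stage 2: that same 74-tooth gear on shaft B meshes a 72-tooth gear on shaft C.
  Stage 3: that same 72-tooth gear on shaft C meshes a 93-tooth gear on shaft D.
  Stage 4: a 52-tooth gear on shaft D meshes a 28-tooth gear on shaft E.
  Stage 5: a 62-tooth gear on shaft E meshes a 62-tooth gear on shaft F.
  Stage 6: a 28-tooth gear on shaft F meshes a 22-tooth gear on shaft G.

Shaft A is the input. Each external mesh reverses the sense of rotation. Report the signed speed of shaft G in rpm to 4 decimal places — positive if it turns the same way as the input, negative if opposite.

Stage 1 [59T→74T]: ω = 510.0000×59/74 = 406.6216 rpm, dir flips to −; running = −406.6216
Stage 2 [74T→72T]: ω = 406.6216×74/72 = 417.9167 rpm, dir flips to +; running = +417.9167
Stage 3 [72T→93T]: ω = 417.9167×72/93 = 323.5484 rpm, dir flips to −; running = −323.5484
Stage 4 [52T→28T]: ω = 323.5484×52/28 = 600.8756 rpm, dir flips to +; running = +600.8756
Stage 5 [62T→62T]: ω = 600.8756×62/62 = 600.8756 rpm, dir flips to −; running = −600.8756
Stage 6 [28T→22T]: ω = 600.8756×28/22 = 764.7507 rpm, dir flips to +; running = +764.7507

+764.7507 rpm (same as input, |ω| = 764.7507 rpm)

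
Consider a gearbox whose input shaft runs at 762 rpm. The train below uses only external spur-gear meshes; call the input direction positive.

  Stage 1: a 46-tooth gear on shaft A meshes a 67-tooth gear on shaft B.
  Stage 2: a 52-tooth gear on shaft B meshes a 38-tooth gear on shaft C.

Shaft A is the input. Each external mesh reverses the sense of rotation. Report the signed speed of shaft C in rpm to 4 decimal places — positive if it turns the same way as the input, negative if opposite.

+715.9089 rpm (same as input, |ω| = 715.9089 rpm)

Stage 1 [46T→67T]: ω = 762.0000×46/67 = 523.1642 rpm, dir flips to −; running = −523.1642
Stage 2 [52T→38T]: ω = 523.1642×52/38 = 715.9089 rpm, dir flips to +; running = +715.9089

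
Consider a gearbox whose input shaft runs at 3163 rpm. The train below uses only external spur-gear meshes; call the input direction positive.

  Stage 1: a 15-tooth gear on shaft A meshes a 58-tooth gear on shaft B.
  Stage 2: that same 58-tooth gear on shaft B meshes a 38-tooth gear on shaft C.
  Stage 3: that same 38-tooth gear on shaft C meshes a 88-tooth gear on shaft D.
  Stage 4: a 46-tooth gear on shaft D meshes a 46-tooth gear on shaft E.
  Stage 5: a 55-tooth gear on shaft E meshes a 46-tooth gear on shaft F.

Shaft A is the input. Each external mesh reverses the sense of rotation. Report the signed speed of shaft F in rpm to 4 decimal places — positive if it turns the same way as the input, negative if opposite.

Stage 1 [15T→58T]: ω = 3163.0000×15/58 = 818.0172 rpm, dir flips to −; running = −818.0172
Stage 2 [58T→38T]: ω = 818.0172×58/38 = 1248.5526 rpm, dir flips to +; running = +1248.5526
Stage 3 [38T→88T]: ω = 1248.5526×38/88 = 539.1477 rpm, dir flips to −; running = −539.1477
Stage 4 [46T→46T]: ω = 539.1477×46/46 = 539.1477 rpm, dir flips to +; running = +539.1477
Stage 5 [55T→46T]: ω = 539.1477×55/46 = 644.6332 rpm, dir flips to −; running = −644.6332

-644.6332 rpm (opposite to input, |ω| = 644.6332 rpm)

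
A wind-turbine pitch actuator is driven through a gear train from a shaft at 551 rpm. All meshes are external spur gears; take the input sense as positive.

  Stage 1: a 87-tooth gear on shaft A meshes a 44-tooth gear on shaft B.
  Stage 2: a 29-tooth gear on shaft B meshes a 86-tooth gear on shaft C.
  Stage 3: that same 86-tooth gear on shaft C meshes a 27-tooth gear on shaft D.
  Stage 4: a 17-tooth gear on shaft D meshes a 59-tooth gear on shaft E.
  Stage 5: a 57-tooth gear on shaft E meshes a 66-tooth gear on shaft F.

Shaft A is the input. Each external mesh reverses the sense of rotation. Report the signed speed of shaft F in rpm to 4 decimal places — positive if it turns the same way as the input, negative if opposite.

-291.1925 rpm (opposite to input, |ω| = 291.1925 rpm)

Stage 1 [87T→44T]: ω = 551.0000×87/44 = 1089.4773 rpm, dir flips to −; running = −1089.4773
Stage 2 [29T→86T]: ω = 1089.4773×29/86 = 367.3819 rpm, dir flips to +; running = +367.3819
Stage 3 [86T→27T]: ω = 367.3819×86/27 = 1170.1793 rpm, dir flips to −; running = −1170.1793
Stage 4 [17T→59T]: ω = 1170.1793×17/59 = 337.1703 rpm, dir flips to +; running = +337.1703
Stage 5 [57T→66T]: ω = 337.1703×57/66 = 291.1925 rpm, dir flips to −; running = −291.1925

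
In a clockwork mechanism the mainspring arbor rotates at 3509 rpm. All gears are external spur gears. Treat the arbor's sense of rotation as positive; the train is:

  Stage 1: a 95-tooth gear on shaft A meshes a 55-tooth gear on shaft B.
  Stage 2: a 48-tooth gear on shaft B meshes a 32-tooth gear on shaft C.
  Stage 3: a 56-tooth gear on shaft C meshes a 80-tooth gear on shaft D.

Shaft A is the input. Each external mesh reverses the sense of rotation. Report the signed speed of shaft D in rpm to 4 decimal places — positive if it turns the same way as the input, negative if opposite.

Stage 1 [95T→55T]: ω = 3509.0000×95/55 = 6061.0000 rpm, dir flips to −; running = −6061.0000
Stage 2 [48T→32T]: ω = 6061.0000×48/32 = 9091.5000 rpm, dir flips to +; running = +9091.5000
Stage 3 [56T→80T]: ω = 9091.5000×56/80 = 6364.0500 rpm, dir flips to −; running = −6364.0500

-6364.0500 rpm (opposite to input, |ω| = 6364.0500 rpm)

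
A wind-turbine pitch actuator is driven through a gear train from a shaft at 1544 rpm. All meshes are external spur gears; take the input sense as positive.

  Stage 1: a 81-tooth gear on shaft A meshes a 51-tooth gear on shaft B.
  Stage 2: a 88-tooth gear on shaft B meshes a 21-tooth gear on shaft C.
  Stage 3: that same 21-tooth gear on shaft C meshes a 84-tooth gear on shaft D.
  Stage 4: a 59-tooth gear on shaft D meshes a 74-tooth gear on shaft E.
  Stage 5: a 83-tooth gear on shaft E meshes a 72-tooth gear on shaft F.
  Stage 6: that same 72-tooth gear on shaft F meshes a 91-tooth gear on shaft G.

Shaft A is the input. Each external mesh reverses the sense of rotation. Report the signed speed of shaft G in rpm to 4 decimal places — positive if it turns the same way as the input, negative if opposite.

Stage 1 [81T→51T]: ω = 1544.0000×81/51 = 2452.2353 rpm, dir flips to −; running = −2452.2353
Stage 2 [88T→21T]: ω = 2452.2353×88/21 = 10276.0336 rpm, dir flips to +; running = +10276.0336
Stage 3 [21T→84T]: ω = 10276.0336×21/84 = 2569.0084 rpm, dir flips to −; running = −2569.0084
Stage 4 [59T→74T]: ω = 2569.0084×59/74 = 2048.2635 rpm, dir flips to +; running = +2048.2635
Stage 5 [83T→72T]: ω = 2048.2635×83/72 = 2361.1926 rpm, dir flips to −; running = −2361.1926
Stage 6 [72T→91T]: ω = 2361.1926×72/91 = 1868.1963 rpm, dir flips to +; running = +1868.1963

+1868.1963 rpm (same as input, |ω| = 1868.1963 rpm)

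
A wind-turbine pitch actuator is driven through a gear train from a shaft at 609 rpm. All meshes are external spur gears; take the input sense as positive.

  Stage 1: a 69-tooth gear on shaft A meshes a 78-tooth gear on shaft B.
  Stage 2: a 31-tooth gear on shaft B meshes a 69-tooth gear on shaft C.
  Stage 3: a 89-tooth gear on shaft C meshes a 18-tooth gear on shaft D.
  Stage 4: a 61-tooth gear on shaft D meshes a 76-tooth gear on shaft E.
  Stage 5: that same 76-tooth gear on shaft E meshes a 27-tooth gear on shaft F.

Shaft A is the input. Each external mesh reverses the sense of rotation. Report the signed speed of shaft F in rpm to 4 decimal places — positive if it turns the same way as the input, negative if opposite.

-2703.7589 rpm (opposite to input, |ω| = 2703.7589 rpm)

Stage 1 [69T→78T]: ω = 609.0000×69/78 = 538.7308 rpm, dir flips to −; running = −538.7308
Stage 2 [31T→69T]: ω = 538.7308×31/69 = 242.0385 rpm, dir flips to +; running = +242.0385
Stage 3 [89T→18T]: ω = 242.0385×89/18 = 1196.7457 rpm, dir flips to −; running = −1196.7457
Stage 4 [61T→76T]: ω = 1196.7457×61/76 = 960.5459 rpm, dir flips to +; running = +960.5459
Stage 5 [76T→27T]: ω = 960.5459×76/27 = 2703.7589 rpm, dir flips to −; running = −2703.7589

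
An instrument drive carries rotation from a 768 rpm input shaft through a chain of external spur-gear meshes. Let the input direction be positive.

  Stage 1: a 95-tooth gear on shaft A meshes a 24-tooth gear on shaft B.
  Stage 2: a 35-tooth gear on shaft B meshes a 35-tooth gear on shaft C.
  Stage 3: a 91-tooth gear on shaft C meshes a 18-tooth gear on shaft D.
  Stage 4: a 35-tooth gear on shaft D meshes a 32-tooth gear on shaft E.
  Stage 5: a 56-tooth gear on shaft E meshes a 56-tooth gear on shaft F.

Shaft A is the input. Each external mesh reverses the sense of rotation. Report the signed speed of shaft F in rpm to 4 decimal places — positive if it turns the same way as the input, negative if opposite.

Stage 1 [95T→24T]: ω = 768.0000×95/24 = 3040.0000 rpm, dir flips to −; running = −3040.0000
Stage 2 [35T→35T]: ω = 3040.0000×35/35 = 3040.0000 rpm, dir flips to +; running = +3040.0000
Stage 3 [91T→18T]: ω = 3040.0000×91/18 = 15368.8889 rpm, dir flips to −; running = −15368.8889
Stage 4 [35T→32T]: ω = 15368.8889×35/32 = 16809.7222 rpm, dir flips to +; running = +16809.7222
Stage 5 [56T→56T]: ω = 16809.7222×56/56 = 16809.7222 rpm, dir flips to −; running = −16809.7222

-16809.7222 rpm (opposite to input, |ω| = 16809.7222 rpm)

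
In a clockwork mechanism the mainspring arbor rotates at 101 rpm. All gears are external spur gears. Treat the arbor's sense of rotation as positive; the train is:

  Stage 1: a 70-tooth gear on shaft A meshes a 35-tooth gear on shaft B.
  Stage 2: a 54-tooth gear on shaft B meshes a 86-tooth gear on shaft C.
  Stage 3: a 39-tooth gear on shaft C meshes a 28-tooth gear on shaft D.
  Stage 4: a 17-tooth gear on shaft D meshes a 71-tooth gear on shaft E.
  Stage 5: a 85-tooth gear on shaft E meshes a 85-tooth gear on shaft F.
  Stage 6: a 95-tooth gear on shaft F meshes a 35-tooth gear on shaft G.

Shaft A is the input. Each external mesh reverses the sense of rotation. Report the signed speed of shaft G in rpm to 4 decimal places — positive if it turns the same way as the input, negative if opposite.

Stage 1 [70T→35T]: ω = 101.0000×70/35 = 202.0000 rpm, dir flips to −; running = −202.0000
Stage 2 [54T→86T]: ω = 202.0000×54/86 = 126.8372 rpm, dir flips to +; running = +126.8372
Stage 3 [39T→28T]: ω = 126.8372×39/28 = 176.6661 rpm, dir flips to −; running = −176.6661
Stage 4 [17T→71T]: ω = 176.6661×17/71 = 42.3003 rpm, dir flips to +; running = +42.3003
Stage 5 [85T→85T]: ω = 42.3003×85/85 = 42.3003 rpm, dir flips to −; running = −42.3003
Stage 6 [95T→35T]: ω = 42.3003×95/35 = 114.8152 rpm, dir flips to +; running = +114.8152

+114.8152 rpm (same as input, |ω| = 114.8152 rpm)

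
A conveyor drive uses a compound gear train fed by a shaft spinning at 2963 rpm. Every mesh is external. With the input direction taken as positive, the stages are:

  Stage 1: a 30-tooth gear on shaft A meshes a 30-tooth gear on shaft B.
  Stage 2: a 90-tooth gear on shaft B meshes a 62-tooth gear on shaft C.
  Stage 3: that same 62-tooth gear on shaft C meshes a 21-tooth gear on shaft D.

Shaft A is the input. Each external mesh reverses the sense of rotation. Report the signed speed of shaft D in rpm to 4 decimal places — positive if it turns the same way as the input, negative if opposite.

-12698.5714 rpm (opposite to input, |ω| = 12698.5714 rpm)

Stage 1 [30T→30T]: ω = 2963.0000×30/30 = 2963.0000 rpm, dir flips to −; running = −2963.0000
Stage 2 [90T→62T]: ω = 2963.0000×90/62 = 4301.1290 rpm, dir flips to +; running = +4301.1290
Stage 3 [62T→21T]: ω = 4301.1290×62/21 = 12698.5714 rpm, dir flips to −; running = −12698.5714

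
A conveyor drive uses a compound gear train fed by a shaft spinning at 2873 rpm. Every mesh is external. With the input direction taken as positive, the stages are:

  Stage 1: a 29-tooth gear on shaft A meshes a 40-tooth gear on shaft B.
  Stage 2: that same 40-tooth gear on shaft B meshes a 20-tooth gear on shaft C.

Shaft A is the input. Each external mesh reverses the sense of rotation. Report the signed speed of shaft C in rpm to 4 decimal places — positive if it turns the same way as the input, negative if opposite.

+4165.8500 rpm (same as input, |ω| = 4165.8500 rpm)

Stage 1 [29T→40T]: ω = 2873.0000×29/40 = 2082.9250 rpm, dir flips to −; running = −2082.9250
Stage 2 [40T→20T]: ω = 2082.9250×40/20 = 4165.8500 rpm, dir flips to +; running = +4165.8500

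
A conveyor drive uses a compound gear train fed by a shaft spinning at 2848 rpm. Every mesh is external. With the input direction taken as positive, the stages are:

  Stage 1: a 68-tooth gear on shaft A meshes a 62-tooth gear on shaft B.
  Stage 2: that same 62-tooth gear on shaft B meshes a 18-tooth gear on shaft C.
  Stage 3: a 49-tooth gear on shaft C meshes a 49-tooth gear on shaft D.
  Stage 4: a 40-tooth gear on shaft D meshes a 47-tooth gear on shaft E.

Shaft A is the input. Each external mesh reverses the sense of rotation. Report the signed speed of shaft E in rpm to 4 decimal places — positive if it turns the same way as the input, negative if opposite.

+9156.6903 rpm (same as input, |ω| = 9156.6903 rpm)

Stage 1 [68T→62T]: ω = 2848.0000×68/62 = 3123.6129 rpm, dir flips to −; running = −3123.6129
Stage 2 [62T→18T]: ω = 3123.6129×62/18 = 10759.1111 rpm, dir flips to +; running = +10759.1111
Stage 3 [49T→49T]: ω = 10759.1111×49/49 = 10759.1111 rpm, dir flips to −; running = −10759.1111
Stage 4 [40T→47T]: ω = 10759.1111×40/47 = 9156.6903 rpm, dir flips to +; running = +9156.6903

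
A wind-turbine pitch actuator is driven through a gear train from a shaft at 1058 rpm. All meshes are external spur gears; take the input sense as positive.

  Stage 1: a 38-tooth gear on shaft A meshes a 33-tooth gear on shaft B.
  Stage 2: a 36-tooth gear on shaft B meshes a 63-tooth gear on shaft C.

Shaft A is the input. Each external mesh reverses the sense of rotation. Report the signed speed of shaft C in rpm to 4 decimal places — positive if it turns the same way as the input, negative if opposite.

Stage 1 [38T→33T]: ω = 1058.0000×38/33 = 1218.3030 rpm, dir flips to −; running = −1218.3030
Stage 2 [36T→63T]: ω = 1218.3030×36/63 = 696.1732 rpm, dir flips to +; running = +696.1732

+696.1732 rpm (same as input, |ω| = 696.1732 rpm)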